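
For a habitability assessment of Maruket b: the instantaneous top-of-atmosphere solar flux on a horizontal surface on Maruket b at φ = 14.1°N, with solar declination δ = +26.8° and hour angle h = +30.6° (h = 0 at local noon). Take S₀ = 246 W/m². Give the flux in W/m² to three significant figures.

210 W/m²

cos θ_z = sin φ sin δ + cos φ cos δ cos h = 0.109841 + 0.745139 = 0.854980.
Flux = S₀ · cos θ_z = 246 × 0.854980 = 210.3 W/m².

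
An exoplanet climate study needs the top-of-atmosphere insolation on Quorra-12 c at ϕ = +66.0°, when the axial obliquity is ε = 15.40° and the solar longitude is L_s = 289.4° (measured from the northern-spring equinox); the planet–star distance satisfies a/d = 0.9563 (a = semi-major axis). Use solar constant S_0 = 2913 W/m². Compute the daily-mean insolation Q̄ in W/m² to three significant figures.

Q̄ ≈ 87.3 W/m²

Solar declination: sin δ = sin ε · sin L_s = sin 15.40° × sin 289.4° = -0.25048, so δ = -14.506°.
cos h₀ = −tan(+66.0°) tan(-14.506°) = 0.5811, h₀ = 0.9507 rad.
Bracket: h₀ sin ϕ sin δ + cos ϕ cos δ sin h₀ = 0.9507×0.91355×-0.25048 + 0.40674×0.96812×0.81383 = -0.217545 + 0.320464 = 0.102919.
Inverse-square distance factor (a/d)² = 0.9563² = 0.914510.
Q̄ = (S_0/π) × 0.914510 × [bracket] = (2913/π) × 0.914510 × 0.102919 = 87.27 W/m².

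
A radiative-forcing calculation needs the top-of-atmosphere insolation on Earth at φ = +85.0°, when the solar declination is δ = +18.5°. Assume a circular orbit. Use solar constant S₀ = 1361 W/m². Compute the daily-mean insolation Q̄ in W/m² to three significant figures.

cos H₀ = −tan(+85.0°) tan(+18.500°) = -3.8244 ≤ −1 ⇒ polar day, H₀ = π.
Bracket: H₀ sin φ sin δ + cos φ cos δ sin H₀ = 3.1416×0.99619×0.31730 + 0.08716×0.94832×0.00000 = 0.993032 + 0.000000 = 0.993032.
Q̄ = (S₀/π) × [bracket] = (1361/π) × 0.993032 = 430.2 W/m².

Q̄ ≈ 430 W/m²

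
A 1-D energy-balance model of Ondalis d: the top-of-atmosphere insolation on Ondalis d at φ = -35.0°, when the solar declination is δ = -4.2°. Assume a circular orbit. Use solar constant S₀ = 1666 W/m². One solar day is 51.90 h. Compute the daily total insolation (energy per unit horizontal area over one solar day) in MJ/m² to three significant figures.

cos H₀ = −tan(-35.0°) tan(-4.200°) = -0.0514, H₀ = 1.6222 rad.
Bracket: H₀ sin φ sin δ + cos φ cos δ sin H₀ = 1.6222×-0.57358×-0.07324 + 0.81915×0.99731×0.99868 = 0.068147 + 0.815868 = 0.884015.
Q̄ = (S₀/π) × [bracket] = (1666/π) × 0.884015 = 468.80 W/m².
Daily total = Q̄ × 51.90 h × 3600 s/h = 468.80 × 51.90 × 3600 / 10⁶ = 87.59 MJ/m².

87.6 MJ/m²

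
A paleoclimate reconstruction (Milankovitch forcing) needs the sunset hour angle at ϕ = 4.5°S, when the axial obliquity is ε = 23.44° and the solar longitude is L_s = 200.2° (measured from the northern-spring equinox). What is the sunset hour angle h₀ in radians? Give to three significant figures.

Solar declination: sin δ = sin ε · sin L_s = sin 23.44° × sin 200.2° = -0.13736, so δ = -7.895°.
cos h₀ = −tan ϕ · tan δ = −tan(-4.5°) × tan(-7.895°) = -0.0109, so h₀ = 1.5817 rad = 90.63°.

h₀ = 1.58 rad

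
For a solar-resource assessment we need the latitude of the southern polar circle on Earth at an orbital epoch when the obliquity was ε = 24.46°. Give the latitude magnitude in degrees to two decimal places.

65.54°

The polar circle is the lowest latitude that experiences at least one full rotation of continuous darkness at the northern-summer solstice; it lies at |φ| = 90° − ε = 90° − 24.46° = 65.54°.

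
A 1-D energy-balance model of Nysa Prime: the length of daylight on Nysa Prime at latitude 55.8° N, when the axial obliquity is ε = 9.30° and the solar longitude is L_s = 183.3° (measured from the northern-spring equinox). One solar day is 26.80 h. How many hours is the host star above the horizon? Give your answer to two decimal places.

13.28 h

Solar declination: sin δ = sin ε · sin L_s = sin 9.30° × sin 183.3° = -0.00930, so δ = -0.533°.
cos h₀ = −tan ϕ · tan δ = −tan(+55.8°) × tan(-0.533°) = 0.0137, so h₀ = 1.5571 rad = 89.22°.
Daylight = 2h₀/(2π) × 26.80 h = (1.5571/π) × 26.80 = 13.28 h.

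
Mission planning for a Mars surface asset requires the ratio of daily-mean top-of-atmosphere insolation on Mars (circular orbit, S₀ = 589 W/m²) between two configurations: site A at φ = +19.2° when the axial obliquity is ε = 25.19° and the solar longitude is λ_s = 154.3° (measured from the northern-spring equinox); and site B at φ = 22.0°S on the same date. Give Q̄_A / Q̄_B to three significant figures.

— Configuration A (φ=+19.2°):
Solar declination: sin δ = sin ε · sin λ_s = sin 25.19° × sin 154.3° = 0.18457, so δ = +10.636°.
cos H₀ = −tan(+19.2°) tan(+10.636°) = -0.0654, H₀ = 1.6362 rad.
Bracket: H₀ sin φ sin δ + cos φ cos δ sin H₀ = 1.6362×0.32887×0.18457 + 0.94438×0.98282×0.99786 = 0.099317 + 0.926169 = 1.025486.
Q̄ = (S₀/π) × [bracket] = (589/π) × 1.025486 = 192.26 W/m².
— Configuration B (φ=-22.0°):
cos H₀ = −tan(-22.0°) tan(+10.636°) = 0.0759, H₀ = 1.4948 rad.
Bracket: H₀ sin φ sin δ + cos φ cos δ sin H₀ = 1.4948×-0.37461×0.18457 + 0.92718×0.98282×0.99712 = -0.103353 + 0.908627 = 0.805274.
Q̄ = (S₀/π) × [bracket] = (589/π) × 0.805274 = 150.98 W/m².
Ratio Q̄_A / Q̄_B = 192.26 / 150.98 = 1.273.

Q̄_A / Q̄_B ≈ 1.27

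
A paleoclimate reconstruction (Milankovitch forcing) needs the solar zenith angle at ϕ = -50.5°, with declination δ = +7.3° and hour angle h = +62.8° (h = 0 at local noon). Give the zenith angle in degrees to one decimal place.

cos θ_z = sin ϕ sin δ + cos ϕ cos δ cos h = -0.098046 + 0.288393 = 0.190347.
θ_z = arccos(0.190347) = 79.0°.

θ_z = 79.0°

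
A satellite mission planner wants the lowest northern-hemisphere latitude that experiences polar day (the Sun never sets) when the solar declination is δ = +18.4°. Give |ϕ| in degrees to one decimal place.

|ϕ| = 71.6°

Polar day requires cos h₀ = −tan ϕ tan δ ≤ −1, i.e. tan ϕ tan δ ≥ 1.
The boundary is |tan ϕ| · |tan δ| = 1, so |ϕ| = 90° − |δ| = 90° − 18.4° = 71.6° in the northern hemisphere.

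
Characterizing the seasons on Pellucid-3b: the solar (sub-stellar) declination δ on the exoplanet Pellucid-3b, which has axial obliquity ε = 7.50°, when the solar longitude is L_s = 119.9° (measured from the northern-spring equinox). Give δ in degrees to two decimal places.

δ = +6.50°

sin δ = sin ε · sin L_s = sin 7.50° × sin 119.9° = 0.113153.
δ = arcsin(0.113153) = +6.50°.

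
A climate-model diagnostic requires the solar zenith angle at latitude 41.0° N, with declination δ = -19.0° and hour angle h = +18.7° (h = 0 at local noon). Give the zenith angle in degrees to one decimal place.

θ_z = 62.5°

cos θ_z = sin φ sin δ + cos φ cos δ cos h = -0.213592 + 0.675922 = 0.462330.
θ_z = arccos(0.462330) = 62.5°.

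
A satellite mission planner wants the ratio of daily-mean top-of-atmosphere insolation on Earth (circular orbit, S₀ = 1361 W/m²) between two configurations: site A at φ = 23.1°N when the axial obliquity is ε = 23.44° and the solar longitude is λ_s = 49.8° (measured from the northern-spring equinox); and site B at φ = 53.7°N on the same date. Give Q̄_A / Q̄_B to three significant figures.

Q̄_A / Q̄_B ≈ 1.07

— Configuration A (φ=+23.1°):
Solar declination: sin δ = sin ε · sin λ_s = sin 23.44° × sin 49.8° = 0.30383, so δ = +17.688°.
cos H₀ = −tan(+23.1°) tan(+17.688°) = -0.1360, H₀ = 1.7072 rad.
Bracket: H₀ sin φ sin δ + cos φ cos δ sin H₀ = 1.7072×0.39234×0.30383 + 0.91982×0.95273×0.99071 = 0.203506 + 0.868199 = 1.071705.
Q̄ = (S₀/π) × [bracket] = (1361/π) × 1.071705 = 464.28 W/m².
— Configuration B (φ=+53.7°):
cos H₀ = −tan(+53.7°) tan(+17.688°) = -0.4341, H₀ = 2.0199 rad.
Bracket: H₀ sin φ sin δ + cos φ cos δ sin H₀ = 2.0199×0.80593×0.30383 + 0.59201×0.95273×0.90085 = 0.494604 + 0.508103 = 1.002707.
Q̄ = (S₀/π) × [bracket] = (1361/π) × 1.002707 = 434.39 W/m².
Ratio Q̄_A / Q̄_B = 464.28 / 434.39 = 1.069.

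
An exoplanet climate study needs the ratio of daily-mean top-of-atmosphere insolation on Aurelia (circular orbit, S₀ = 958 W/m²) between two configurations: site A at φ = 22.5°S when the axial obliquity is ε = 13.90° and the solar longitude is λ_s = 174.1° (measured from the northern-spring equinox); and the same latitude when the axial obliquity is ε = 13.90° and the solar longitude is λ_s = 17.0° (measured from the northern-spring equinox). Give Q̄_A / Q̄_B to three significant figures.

Q̄_A / Q̄_B ≈ 1.03

— Configuration A (φ=-22.5°):
Solar declination: sin δ = sin ε · sin λ_s = sin 13.90° × sin 174.1° = 0.02469, so δ = +1.415°.
cos H₀ = −tan(-22.5°) tan(+1.415°) = 0.0102, H₀ = 1.5606 rad.
Bracket: H₀ sin φ sin δ + cos φ cos δ sin H₀ = 1.5606×-0.38268×0.02469 + 0.92388×0.99970×0.99995 = -0.014745 + 0.923557 = 0.908812.
Q̄ = (S₀/π) × [bracket] = (958/π) × 0.908812 = 277.13 W/m².
— Configuration B (φ=-22.5°):
Solar declination: sin δ = sin ε · sin λ_s = sin 13.90° × sin 17.0° = 0.07024, so δ = +4.028°.
cos H₀ = −tan(-22.5°) tan(+4.028°) = 0.0292, H₀ = 1.5416 rad.
Bracket: H₀ sin φ sin δ + cos φ cos δ sin H₀ = 1.5416×-0.38268×0.07024 + 0.92388×0.99753×0.99957 = -0.041437 + 0.921202 = 0.879765.
Q̄ = (S₀/π) × [bracket] = (958/π) × 0.879765 = 268.28 W/m².
Ratio Q̄_A / Q̄_B = 277.13 / 268.28 = 1.033.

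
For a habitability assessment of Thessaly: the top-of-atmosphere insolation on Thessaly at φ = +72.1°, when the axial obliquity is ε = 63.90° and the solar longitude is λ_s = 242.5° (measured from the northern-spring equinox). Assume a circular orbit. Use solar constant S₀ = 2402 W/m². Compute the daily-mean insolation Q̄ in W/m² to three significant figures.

Q̄ ≈ 0.00 W/m²

Solar declination: sin δ = sin ε · sin λ_s = sin 63.90° × sin 242.5° = -0.79656, so δ = -52.803°.
cos H₀ = −tan(+72.1°) tan(-52.803°) = 4.0793 ≥ 1 ⇒ polar night, H₀ = 0 and Q̄ = 0.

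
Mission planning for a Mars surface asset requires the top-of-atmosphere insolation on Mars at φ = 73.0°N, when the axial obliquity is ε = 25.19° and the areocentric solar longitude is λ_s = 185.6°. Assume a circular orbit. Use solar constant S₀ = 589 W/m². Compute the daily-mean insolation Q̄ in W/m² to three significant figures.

sin δ = sin 25.19° × sin 185.6° = -0.04153, so δ = -2.380°.
cos H₀ = −tan(+73.0°) tan(-2.380°) = 0.1360, H₀ = 1.4344 rad.
Bracket: H₀ sin φ sin δ + cos φ cos δ sin H₀ = 1.4344×0.95630×-0.04153 + 0.29237×0.99914×0.99071 = -0.056967 + 0.289405 = 0.232438.
Q̄ = (S₀/π) × [bracket] = (589/π) × 0.232438 = 43.58 W/m².

Q̄ ≈ 43.6 W/m²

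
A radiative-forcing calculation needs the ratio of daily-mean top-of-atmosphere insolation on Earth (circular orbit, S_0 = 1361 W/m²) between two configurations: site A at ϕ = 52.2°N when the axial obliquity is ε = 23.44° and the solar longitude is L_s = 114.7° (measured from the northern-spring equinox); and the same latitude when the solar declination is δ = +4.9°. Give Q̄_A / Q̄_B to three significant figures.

Q̄_A / Q̄_B ≈ 1.52

— Configuration A (ϕ=+52.2°):
Solar declination: sin δ = sin ε · sin L_s = sin 23.44° × sin 114.7° = 0.36139, so δ = +21.186°.
cos h₀ = −tan(+52.2°) tan(+21.186°) = -0.4997, h₀ = 2.0940 rad.
Bracket: h₀ sin ϕ sin δ + cos ϕ cos δ sin h₀ = 2.0940×0.79016×0.36139 + 0.61291×0.93241×0.86621 = 0.597954 + 0.495025 = 1.092979.
Q̄ = (S_0/π) × [bracket] = (1361/π) × 1.092979 = 473.50 W/m².
— Configuration B (ϕ=+52.2°):
cos h₀ = −tan(+52.2°) tan(+4.900°) = -0.1105, h₀ = 1.6815 rad.
Bracket: h₀ sin ϕ sin δ + cos ϕ cos δ sin h₀ = 1.6815×0.79016×0.08542 + 0.61291×0.99635×0.99387 = 0.113494 + 0.606929 = 0.720423.
Q̄ = (S_0/π) × [bracket] = (1361/π) × 0.720423 = 312.10 W/m².
Ratio Q̄_A / Q̄_B = 473.50 / 312.10 = 1.517.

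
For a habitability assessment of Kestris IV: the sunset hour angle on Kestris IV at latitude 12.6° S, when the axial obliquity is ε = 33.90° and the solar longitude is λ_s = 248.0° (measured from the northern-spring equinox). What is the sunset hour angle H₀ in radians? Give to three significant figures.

H₀ = 1.71 rad

Solar declination: sin δ = sin ε · sin λ_s = sin 33.90° × sin 248.0° = -0.51713, so δ = -31.140°.
cos H₀ = −tan φ · tan δ = −tan(-12.6°) × tan(-31.140°) = -0.1351, so H₀ = 1.7063 rad = 97.76°.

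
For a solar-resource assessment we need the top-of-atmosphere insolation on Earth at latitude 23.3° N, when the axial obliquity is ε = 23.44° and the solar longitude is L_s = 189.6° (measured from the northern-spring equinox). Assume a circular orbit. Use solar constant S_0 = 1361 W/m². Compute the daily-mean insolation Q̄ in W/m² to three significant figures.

Solar declination: sin δ = sin ε · sin L_s = sin 23.44° × sin 189.6° = -0.06634, so δ = -3.804°.
cos h₀ = −tan(+23.3°) tan(-3.804°) = 0.0286, h₀ = 1.5422 rad.
Bracket: h₀ sin ϕ sin δ + cos ϕ cos δ sin h₀ = 1.5422×0.39555×-0.06634 + 0.91845×0.99780×0.99959 = -0.040469 + 0.916054 = 0.875585.
Q̄ = (S_0/π) × [bracket] = (1361/π) × 0.875585 = 379.3 W/m².

Q̄ ≈ 379 W/m²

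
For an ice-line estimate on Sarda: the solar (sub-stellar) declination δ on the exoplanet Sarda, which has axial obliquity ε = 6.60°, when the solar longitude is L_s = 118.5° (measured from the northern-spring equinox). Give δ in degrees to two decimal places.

sin δ = sin ε · sin L_s = sin 6.60° × sin 118.5° = 0.101009.
δ = arcsin(0.101009) = +5.80°.

δ = +5.80°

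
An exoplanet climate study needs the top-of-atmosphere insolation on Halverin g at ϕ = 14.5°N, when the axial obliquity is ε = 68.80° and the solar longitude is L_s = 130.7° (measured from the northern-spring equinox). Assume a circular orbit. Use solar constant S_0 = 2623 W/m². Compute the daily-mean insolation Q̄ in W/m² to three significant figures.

Solar declination: sin δ = sin ε · sin L_s = sin 68.80° × sin 130.7° = 0.70683, so δ = +44.977°.
cos h₀ = −tan(+14.5°) tan(+44.977°) = -0.2584, h₀ = 1.8322 rad.
Bracket: h₀ sin ϕ sin δ + cos ϕ cos δ sin h₀ = 1.8322×0.25038×0.70683 + 0.96815×0.70739×0.96603 = 0.324256 + 0.661595 = 0.985851.
Q̄ = (S_0/π) × [bracket] = (2623/π) × 0.985851 = 823.1 W/m².

Q̄ ≈ 823 W/m²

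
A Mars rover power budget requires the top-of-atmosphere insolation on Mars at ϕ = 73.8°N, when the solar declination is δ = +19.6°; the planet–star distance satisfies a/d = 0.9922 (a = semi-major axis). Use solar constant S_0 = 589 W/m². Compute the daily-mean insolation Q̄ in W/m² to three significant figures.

Q̄ ≈ 187 W/m²

cos h₀ = −tan(+73.8°) tan(+19.600°) = -1.2256 ≤ −1 ⇒ polar day, h₀ = π.
Bracket: h₀ sin ϕ sin δ + cos ϕ cos δ sin h₀ = 3.1416×0.96029×0.33545 + 0.27899×0.94206×0.00000 = 1.012001 + 0.000000 = 1.012001.
Inverse-square distance factor (a/d)² = 0.9922² = 0.984461.
Q̄ = (S_0/π) × 0.984461 × [bracket] = (589/π) × 0.984461 × 1.012001 = 186.8 W/m².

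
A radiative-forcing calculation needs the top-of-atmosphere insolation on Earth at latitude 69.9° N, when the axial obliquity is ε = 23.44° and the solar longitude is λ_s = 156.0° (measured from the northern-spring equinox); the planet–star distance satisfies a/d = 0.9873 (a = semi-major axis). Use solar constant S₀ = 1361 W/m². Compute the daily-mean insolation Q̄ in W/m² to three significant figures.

Solar declination: sin δ = sin ε · sin λ_s = sin 23.44° × sin 156.0° = 0.16180, so δ = +9.311°.
cos H₀ = −tan(+69.9°) tan(+9.311°) = -0.4480, H₀ = 2.0354 rad.
Bracket: H₀ sin φ sin δ + cos φ cos δ sin H₀ = 2.0354×0.93909×0.16180 + 0.34366×0.98682×0.89402 = 0.309268 + 0.303190 = 0.612458.
Inverse-square distance factor (a/d)² = 0.9873² = 0.974761.
Q̄ = (S₀/π) × 0.974761 × [bracket] = (1361/π) × 0.974761 × 0.612458 = 258.6 W/m².

Q̄ ≈ 259 W/m²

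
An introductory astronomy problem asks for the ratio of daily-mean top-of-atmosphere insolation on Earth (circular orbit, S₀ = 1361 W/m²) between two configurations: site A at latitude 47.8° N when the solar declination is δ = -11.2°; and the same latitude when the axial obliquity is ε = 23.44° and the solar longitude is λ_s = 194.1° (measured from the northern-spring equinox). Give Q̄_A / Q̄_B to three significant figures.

Q̄_A / Q̄_B ≈ 0.802

— Configuration A (φ=+47.8°):
cos H₀ = −tan(+47.8°) tan(-11.200°) = 0.2184, H₀ = 1.3507 rad.
Bracket: H₀ sin φ sin δ + cos φ cos δ sin H₀ = 1.3507×0.74080×-0.19423 + 0.67172×0.98096×0.97587 = -0.194346 + 0.643030 = 0.448684.
Q̄ = (S₀/π) × [bracket] = (1361/π) × 0.448684 = 194.38 W/m².
— Configuration B (φ=+47.8°):
Solar declination: sin δ = sin ε · sin λ_s = sin 23.44° × sin 194.1° = -0.09691, so δ = -5.561°.
cos H₀ = −tan(+47.8°) tan(-5.561°) = 0.1074, H₀ = 1.4632 rad.
Bracket: H₀ sin φ sin δ + cos φ cos δ sin H₀ = 1.4632×0.74080×-0.09691 + 0.67172×0.99529×0.99422 = -0.105044 + 0.664692 = 0.559648.
Q̄ = (S₀/π) × [bracket] = (1361/π) × 0.559648 = 242.45 W/m².
Ratio Q̄_A / Q̄_B = 194.38 / 242.45 = 0.8017.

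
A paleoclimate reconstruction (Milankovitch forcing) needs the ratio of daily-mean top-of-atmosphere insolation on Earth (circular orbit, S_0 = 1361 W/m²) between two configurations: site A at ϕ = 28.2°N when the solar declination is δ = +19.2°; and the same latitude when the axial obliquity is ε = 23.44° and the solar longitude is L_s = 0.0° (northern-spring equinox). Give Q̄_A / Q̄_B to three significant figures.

— Configuration A (ϕ=+28.2°):
cos h₀ = −tan(+28.2°) tan(+19.200°) = -0.1867, h₀ = 1.7586 rad.
Bracket: h₀ sin ϕ sin δ + cos ϕ cos δ sin h₀ = 1.7586×0.47255×0.32887 + 0.88130×0.94438×0.98241 = 0.273300 + 0.817642 = 1.090942.
Q̄ = (S_0/π) × [bracket] = (1361/π) × 1.090942 = 472.62 W/m².
— Configuration B (ϕ=+28.2°):
Solar declination: sin δ = sin ε · sin L_s = sin 23.44° × sin 0.0° = 0.00000, so δ = +0.000°.
cos h₀ = −tan(+28.2°) tan(+0.000°) = -0.0000, h₀ = 1.5708 rad.
Bracket: h₀ sin ϕ sin δ + cos ϕ cos δ sin h₀ = 1.5708×0.47255×0.00000 + 0.88130×1.00000×1.00000 = 0.000000 + 0.881300 = 0.881300.
Q̄ = (S_0/π) × [bracket] = (1361/π) × 0.881300 = 381.80 W/m².
Ratio Q̄_A / Q̄_B = 472.62 / 381.80 = 1.238.

Q̄_A / Q̄_B ≈ 1.24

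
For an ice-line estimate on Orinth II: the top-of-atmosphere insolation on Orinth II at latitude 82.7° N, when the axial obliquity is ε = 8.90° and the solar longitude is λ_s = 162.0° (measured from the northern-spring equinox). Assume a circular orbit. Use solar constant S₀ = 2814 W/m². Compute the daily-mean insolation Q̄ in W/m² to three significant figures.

Solar declination: sin δ = sin ε · sin λ_s = sin 8.90° × sin 162.0° = 0.04781, so δ = +2.740°.
cos H₀ = −tan(+82.7°) tan(+2.740°) = -0.3736, H₀ = 1.9537 rad.
Bracket: H₀ sin φ sin δ + cos φ cos δ sin H₀ = 1.9537×0.99189×0.04781 + 0.12706×0.99886×0.92758 = 0.092649 + 0.117724 = 0.210373.
Q̄ = (S₀/π) × [bracket] = (2814/π) × 0.210373 = 188.4 W/m².

Q̄ ≈ 188 W/m²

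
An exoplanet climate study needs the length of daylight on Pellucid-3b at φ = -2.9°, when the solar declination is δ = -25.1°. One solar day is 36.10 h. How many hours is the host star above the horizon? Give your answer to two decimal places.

cos H₀ = −tan φ · tan δ = −tan(-2.9°) × tan(-25.100°) = -0.0237, so H₀ = 1.5945 rad = 91.36°.
Daylight = 2H₀/(2π) × 36.10 h = (1.5945/π) × 36.10 = 18.32 h.

18.32 h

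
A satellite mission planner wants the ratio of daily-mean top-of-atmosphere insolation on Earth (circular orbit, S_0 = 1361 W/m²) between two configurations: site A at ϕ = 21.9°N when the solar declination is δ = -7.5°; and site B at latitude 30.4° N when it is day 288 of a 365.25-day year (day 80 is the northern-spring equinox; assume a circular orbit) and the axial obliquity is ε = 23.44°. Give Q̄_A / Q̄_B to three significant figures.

— Configuration A (ϕ=+21.9°):
cos h₀ = −tan(+21.9°) tan(-7.500°) = 0.0529, h₀ = 1.5178 rad.
Bracket: h₀ sin ϕ sin δ + cos ϕ cos δ sin h₀ = 1.5178×0.37299×-0.13053 + 0.92784×0.99144×0.99860 = -0.073896 + 0.918610 = 0.844714.
Q̄ = (S_0/π) × [bracket] = (1361/π) × 0.844714 = 365.95 W/m².
— Configuration B (ϕ=+30.4°):
Solar longitude: L_s = 360° × (288 − 80)/365.25 = 205.010°.
sin δ = sin 23.44° × sin 205.010° = -0.16818, so δ = -9.682°.
cos h₀ = −tan(+30.4°) tan(-9.682°) = 0.1001, h₀ = 1.4705 rad.
Bracket: h₀ sin ϕ sin δ + cos ϕ cos δ sin h₀ = 1.4705×0.50603×-0.16818 + 0.86251×0.98576×0.99498 = -0.125146 + 0.845960 = 0.720814.
Q̄ = (S_0/π) × [bracket] = (1361/π) × 0.720814 = 312.27 W/m².
Ratio Q̄_A / Q̄_B = 365.95 / 312.27 = 1.172.

Q̄_A / Q̄_B ≈ 1.17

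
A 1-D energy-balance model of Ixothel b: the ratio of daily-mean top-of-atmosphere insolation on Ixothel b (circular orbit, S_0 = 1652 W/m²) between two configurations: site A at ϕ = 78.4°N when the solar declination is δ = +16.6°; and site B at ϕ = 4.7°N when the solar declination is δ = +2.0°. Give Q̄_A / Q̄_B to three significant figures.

— Configuration A (ϕ=+78.4°):
cos h₀ = −tan(+78.4°) tan(+16.600°) = -1.4523 ≤ −1 ⇒ polar day, h₀ = π.
Bracket: h₀ sin ϕ sin δ + cos ϕ cos δ sin h₀ = 3.1416×0.97958×0.28569 + 0.20108×0.95832×0.00000 = 0.879196 + 0.000000 = 0.879196.
Q̄ = (S_0/π) × [bracket] = (1652/π) × 0.879196 = 462.32 W/m².
— Configuration B (ϕ=+4.7°):
cos h₀ = −tan(+4.7°) tan(+2.000°) = -0.0029, h₀ = 1.5737 rad.
Bracket: h₀ sin ϕ sin δ + cos ϕ cos δ sin h₀ = 1.5737×0.08194×0.03490 + 0.99664×0.99939×1.00000 = 0.004500 + 0.996032 = 1.000532.
Q̄ = (S_0/π) × [bracket] = (1652/π) × 1.000532 = 526.13 W/m².
Ratio Q̄_A / Q̄_B = 462.32 / 526.13 = 0.8787.

Q̄_A / Q̄_B ≈ 0.879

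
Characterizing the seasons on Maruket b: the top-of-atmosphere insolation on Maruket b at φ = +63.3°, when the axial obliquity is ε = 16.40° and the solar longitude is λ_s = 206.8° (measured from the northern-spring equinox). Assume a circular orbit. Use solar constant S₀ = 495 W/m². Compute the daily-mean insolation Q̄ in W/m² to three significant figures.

Q̄ ≈ 44.4 W/m²

Solar declination: sin δ = sin ε · sin λ_s = sin 16.40° × sin 206.8° = -0.12730, so δ = -7.314°.
cos H₀ = −tan(+63.3°) tan(-7.314°) = 0.2552, H₀ = 1.3128 rad.
Bracket: H₀ sin φ sin δ + cos φ cos δ sin H₀ = 1.3128×0.89337×-0.12730 + 0.44932×0.99186×0.96689 = -0.149299 + 0.430907 = 0.281608.
Q̄ = (S₀/π) × [bracket] = (495/π) × 0.281608 = 44.37 W/m².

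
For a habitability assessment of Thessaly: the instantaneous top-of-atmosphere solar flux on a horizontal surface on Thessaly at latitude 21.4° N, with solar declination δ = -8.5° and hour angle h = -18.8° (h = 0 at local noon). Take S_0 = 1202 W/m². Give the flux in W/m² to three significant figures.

cos θ_z = sin ϕ sin δ + cos ϕ cos δ cos h = -0.053932 + 0.871702 = 0.817770.
Flux = S_0 · cos θ_z = 1202 × 0.817770 = 983.0 W/m².

983 W/m²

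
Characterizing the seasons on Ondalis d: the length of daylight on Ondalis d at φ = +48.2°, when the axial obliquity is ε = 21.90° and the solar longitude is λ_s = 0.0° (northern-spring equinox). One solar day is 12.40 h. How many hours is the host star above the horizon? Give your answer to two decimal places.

Solar declination: sin δ = sin ε · sin λ_s = sin 21.90° × sin 0.0° = 0.00000, so δ = +0.000°.
cos H₀ = −tan φ · tan δ = −tan(+48.2°) × tan(+0.000°) = -0.0000, so H₀ = 1.5708 rad = 90.00°.
Daylight = 2H₀/(2π) × 12.40 h = (1.5708/π) × 12.40 = 6.20 h.

6.20 h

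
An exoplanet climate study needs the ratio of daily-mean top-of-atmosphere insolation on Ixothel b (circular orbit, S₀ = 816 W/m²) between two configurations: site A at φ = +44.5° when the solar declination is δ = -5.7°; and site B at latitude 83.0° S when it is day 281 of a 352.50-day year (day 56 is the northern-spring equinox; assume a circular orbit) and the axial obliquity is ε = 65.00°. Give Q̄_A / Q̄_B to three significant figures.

— Configuration A (φ=+44.5°):
cos H₀ = −tan(+44.5°) tan(-5.700°) = 0.0981, H₀ = 1.4726 rad.
Bracket: H₀ sin φ sin δ + cos φ cos δ sin H₀ = 1.4726×0.70091×-0.09932 + 0.71325×0.99506×0.99518 = -0.102514 + 0.706306 = 0.603792.
Q̄ = (S₀/π) × [bracket] = (816/π) × 0.603792 = 156.83 W/m².
— Configuration B (φ=-83.0°):
Solar longitude: λ_s = 360° × (281 − 56)/352.50 = 229.787°.
sin δ = sin 65.00° × sin 229.787° = -0.69210, so δ = -43.797°.
cos H₀ = −tan(-83.0°) tan(-43.797°) = -7.8093 ≤ −1 ⇒ polar day, H₀ = π.
Bracket: H₀ sin φ sin δ + cos φ cos δ sin H₀ = 3.1416×-0.99255×-0.69210 + 0.12187×0.72180×0.00000 = 2.158103 + 0.000000 = 2.158103.
Q̄ = (S₀/π) × [bracket] = (816/π) × 2.158103 = 560.55 W/m².
Ratio Q̄_A / Q̄_B = 156.83 / 560.55 = 0.2798.

Q̄_A / Q̄_B ≈ 0.280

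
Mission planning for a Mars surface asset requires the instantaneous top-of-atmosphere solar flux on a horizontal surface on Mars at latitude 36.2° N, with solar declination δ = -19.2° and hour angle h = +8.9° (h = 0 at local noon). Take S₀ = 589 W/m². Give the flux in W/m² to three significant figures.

cos θ_z = sin φ sin δ + cos φ cos δ cos h = -0.194231 + 0.752899 = 0.558668.
Flux = S₀ · cos θ_z = 589 × 0.558668 = 329.1 W/m².

329 W/m²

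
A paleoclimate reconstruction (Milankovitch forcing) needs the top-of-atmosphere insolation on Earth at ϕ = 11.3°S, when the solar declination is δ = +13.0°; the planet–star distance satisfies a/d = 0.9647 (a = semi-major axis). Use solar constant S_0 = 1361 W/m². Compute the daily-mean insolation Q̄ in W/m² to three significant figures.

cos h₀ = −tan(-11.3°) tan(+13.000°) = 0.0461, h₀ = 1.5246 rad.
Bracket: h₀ sin ϕ sin δ + cos ϕ cos δ sin h₀ = 1.5246×-0.19595×0.22495 + 0.98061×0.97437×0.99894 = -0.067203 + 0.954464 = 0.887261.
Inverse-square distance factor (a/d)² = 0.9647² = 0.930646.
Q̄ = (S_0/π) × 0.930646 × [bracket] = (1361/π) × 0.930646 × 0.887261 = 357.7 W/m².

Q̄ ≈ 358 W/m²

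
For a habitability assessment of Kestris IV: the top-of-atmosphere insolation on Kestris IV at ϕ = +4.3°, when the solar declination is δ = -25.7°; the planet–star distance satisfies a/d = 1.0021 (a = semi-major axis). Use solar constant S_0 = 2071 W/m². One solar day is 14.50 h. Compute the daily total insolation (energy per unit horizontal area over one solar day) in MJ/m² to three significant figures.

29.3 MJ/m²

cos h₀ = −tan(+4.3°) tan(-25.700°) = 0.0362, h₀ = 1.5346 rad.
Bracket: h₀ sin ϕ sin δ + cos ϕ cos δ sin h₀ = 1.5346×0.07498×-0.43366 + 0.99719×0.90108×0.99935 = -0.049899 + 0.897964 = 0.848065.
Inverse-square distance factor (a/d)² = 1.0021² = 1.004204.
Q̄ = (S_0/π) × 1.004204 × [bracket] = (2071/π) × 1.004204 × 0.848065 = 561.41 W/m².
Daily total = Q̄ × 14.50 h × 3600 s/h = 561.41 × 14.50 × 3600 / 10⁶ = 29.31 MJ/m².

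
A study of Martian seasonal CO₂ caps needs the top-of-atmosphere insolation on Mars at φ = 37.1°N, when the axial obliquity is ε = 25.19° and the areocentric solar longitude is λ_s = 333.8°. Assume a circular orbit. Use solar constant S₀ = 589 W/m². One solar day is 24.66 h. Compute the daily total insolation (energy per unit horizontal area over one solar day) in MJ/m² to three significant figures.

sin δ = sin 25.19° × sin 333.8° = -0.18791, so δ = -10.831°.
cos H₀ = −tan(+37.1°) tan(-10.831°) = 0.1447, H₀ = 1.4256 rad.
Bracket: H₀ sin φ sin δ + cos φ cos δ sin H₀ = 1.4256×0.60321×-0.18791 + 0.79758×0.98219×0.98948 = -0.161591 + 0.775134 = 0.613543.
Q̄ = (S₀/π) × [bracket] = (589/π) × 0.613543 = 115.03 W/m².
Daily total = Q̄ × 24.66 h × 3600 s/h = 115.03 × 24.66 × 3600 / 10⁶ = 10.21 MJ/m².

10.2 MJ/m²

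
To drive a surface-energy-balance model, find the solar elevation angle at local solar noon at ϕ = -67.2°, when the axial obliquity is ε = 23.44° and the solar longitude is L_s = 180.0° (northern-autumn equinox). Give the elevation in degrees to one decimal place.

Solar declination: sin δ = sin ε · sin L_s = sin 23.44° × sin 180.0° = 0.00000, so δ = +0.000°.
At local noon the hour angle is zero, so the zenith angle equals |ϕ − δ| = |-67.2° − (+0.000°)| = 67.200°.
Elevation = 90° − 67.200° = 22.8°.

22.8°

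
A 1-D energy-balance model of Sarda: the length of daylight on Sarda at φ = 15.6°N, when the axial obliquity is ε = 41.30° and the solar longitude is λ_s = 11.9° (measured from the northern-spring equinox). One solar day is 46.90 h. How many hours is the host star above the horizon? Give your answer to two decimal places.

24.02 h

Solar declination: sin δ = sin ε · sin λ_s = sin 41.30° × sin 11.9° = 0.13610, so δ = +7.822°.
cos H₀ = −tan φ · tan δ = −tan(+15.6°) × tan(+7.822°) = -0.0384, so H₀ = 1.6092 rad = 92.20°.
Daylight = 2H₀/(2π) × 46.90 h = (1.6092/π) × 46.90 = 24.02 h.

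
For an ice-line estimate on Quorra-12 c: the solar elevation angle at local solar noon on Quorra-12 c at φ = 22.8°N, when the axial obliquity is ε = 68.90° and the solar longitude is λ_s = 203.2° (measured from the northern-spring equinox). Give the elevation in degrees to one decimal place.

45.6°

Solar declination: sin δ = sin ε · sin λ_s = sin 68.90° × sin 203.2° = -0.36753, so δ = -21.563°.
At local noon the hour angle is zero, so the zenith angle equals |φ − δ| = |+22.8° − (-21.563°)| = 44.363°.
Elevation = 90° − 44.363° = 45.6°.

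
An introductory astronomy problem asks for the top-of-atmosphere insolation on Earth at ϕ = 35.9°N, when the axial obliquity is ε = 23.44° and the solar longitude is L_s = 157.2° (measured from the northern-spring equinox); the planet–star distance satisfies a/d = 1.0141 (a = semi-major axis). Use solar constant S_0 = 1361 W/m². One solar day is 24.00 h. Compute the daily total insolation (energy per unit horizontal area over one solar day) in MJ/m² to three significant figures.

36.5 MJ/m²

Solar declination: sin δ = sin ε · sin L_s = sin 23.44° × sin 157.2° = 0.15415, so δ = +8.867°.
cos h₀ = −tan(+35.9°) tan(+8.867°) = -0.1129, h₀ = 1.6840 rad.
Bracket: h₀ sin ϕ sin δ + cos ϕ cos δ sin h₀ = 1.6840×0.58637×0.15415 + 0.81004×0.98805×0.99360 = 0.152215 + 0.795238 = 0.947453.
Inverse-square distance factor (a/d)² = 1.0141² = 1.028399.
Q̄ = (S_0/π) × 1.028399 × [bracket] = (1361/π) × 1.028399 × 0.947453 = 422.11 W/m².
Daily total = Q̄ × 24.00 h × 3600 s/h = 422.11 × 24.00 × 3600 / 10⁶ = 36.47 MJ/m².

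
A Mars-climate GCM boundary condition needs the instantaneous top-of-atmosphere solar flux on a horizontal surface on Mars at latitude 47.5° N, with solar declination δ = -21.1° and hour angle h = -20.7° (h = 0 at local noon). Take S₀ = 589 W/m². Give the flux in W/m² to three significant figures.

cos θ_z = sin φ sin δ + cos φ cos δ cos h = -0.265417 + 0.589605 = 0.324188.
Flux = S₀ · cos θ_z = 589 × 0.324188 = 190.9 W/m².

191 W/m²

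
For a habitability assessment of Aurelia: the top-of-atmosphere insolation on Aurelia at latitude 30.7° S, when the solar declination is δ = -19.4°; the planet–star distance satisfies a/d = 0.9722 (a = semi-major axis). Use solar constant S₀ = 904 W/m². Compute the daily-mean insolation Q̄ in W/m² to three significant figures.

cos H₀ = −tan(-30.7°) tan(-19.400°) = -0.2091, H₀ = 1.7814 rad.
Bracket: H₀ sin φ sin δ + cos φ cos δ sin H₀ = 1.7814×-0.51054×-0.33216 + 0.85985×0.94322×0.97790 = 0.302092 + 0.793104 = 1.095196.
Inverse-square distance factor (a/d)² = 0.9722² = 0.945173.
Q̄ = (S₀/π) × 0.945173 × [bracket] = (904/π) × 0.945173 × 1.095196 = 297.9 W/m².

Q̄ ≈ 298 W/m²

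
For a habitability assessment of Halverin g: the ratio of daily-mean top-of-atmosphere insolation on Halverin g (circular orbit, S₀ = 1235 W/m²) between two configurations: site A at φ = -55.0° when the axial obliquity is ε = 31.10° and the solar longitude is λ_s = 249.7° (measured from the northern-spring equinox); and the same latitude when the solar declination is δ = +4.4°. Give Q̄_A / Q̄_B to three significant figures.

— Configuration A (φ=-55.0°):
Solar declination: sin δ = sin ε · sin λ_s = sin 31.10° × sin 249.7° = -0.48445, so δ = -28.977°.
cos H₀ = −tan(-55.0°) tan(-28.977°) = -0.7909, H₀ = 2.4830 rad.
Bracket: H₀ sin φ sin δ + cos φ cos δ sin H₀ = 2.4830×-0.81915×-0.48445 + 0.57358×0.87482×0.61198 = 0.985347 + 0.307079 = 1.292426.
Q̄ = (S₀/π) × [bracket] = (1235/π) × 1.292426 = 508.07 W/m².
— Configuration B (φ=-55.0°):
cos H₀ = −tan(-55.0°) tan(+4.400°) = 0.1099, H₀ = 1.4607 rad.
Bracket: H₀ sin φ sin δ + cos φ cos δ sin H₀ = 1.4607×-0.81915×0.07672 + 0.57358×0.99705×0.99394 = -0.091798 + 0.568422 = 0.476624.
Q̄ = (S₀/π) × [bracket] = (1235/π) × 0.476624 = 187.37 W/m².
Ratio Q̄_A / Q̄_B = 508.07 / 187.37 = 2.712.

Q̄_A / Q̄_B ≈ 2.71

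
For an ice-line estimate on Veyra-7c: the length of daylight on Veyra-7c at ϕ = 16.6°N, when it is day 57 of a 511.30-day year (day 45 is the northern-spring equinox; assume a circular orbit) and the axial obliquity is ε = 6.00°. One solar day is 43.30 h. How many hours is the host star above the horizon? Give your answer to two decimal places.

Solar longitude: L_s = 360° × (57 − 45)/511.30 = 8.449°.
sin δ = sin 6.00° × sin 8.449° = 0.01536, so δ = +0.880°.
cos h₀ = −tan ϕ · tan δ = −tan(+16.6°) × tan(+0.880°) = -0.0046, so h₀ = 1.5754 rad = 90.26°.
Daylight = 2h₀/(2π) × 43.30 h = (1.5754/π) × 43.30 = 21.71 h.

21.71 h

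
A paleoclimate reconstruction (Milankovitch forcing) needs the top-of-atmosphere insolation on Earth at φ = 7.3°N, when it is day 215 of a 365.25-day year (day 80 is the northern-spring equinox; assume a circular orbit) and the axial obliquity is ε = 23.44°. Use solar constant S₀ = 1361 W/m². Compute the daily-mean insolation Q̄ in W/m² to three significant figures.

Q̄ ≈ 437 W/m²

Solar longitude: λ_s = 360° × (215 − 80)/365.25 = 133.060°.
sin δ = sin 23.44° × sin 133.060° = 0.29064, so δ = +16.896°.
cos H₀ = −tan(+7.3°) tan(+16.896°) = -0.0389, H₀ = 1.6097 rad.
Bracket: H₀ sin φ sin δ + cos φ cos δ sin H₀ = 1.6097×0.12706×0.29064 + 0.99189×0.95683×0.99924 = 0.059444 + 0.948349 = 1.007793.
Q̄ = (S₀/π) × [bracket] = (1361/π) × 1.007793 = 436.6 W/m².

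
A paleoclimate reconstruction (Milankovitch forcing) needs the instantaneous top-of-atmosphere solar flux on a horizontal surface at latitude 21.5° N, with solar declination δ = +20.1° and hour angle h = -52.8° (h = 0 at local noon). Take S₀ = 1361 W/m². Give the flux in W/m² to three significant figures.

cos θ_z = sin φ sin δ + cos φ cos δ cos h = 0.125952 + 0.528268 = 0.654220.
Flux = S₀ · cos θ_z = 1361 × 0.654220 = 890.4 W/m².

890 W/m²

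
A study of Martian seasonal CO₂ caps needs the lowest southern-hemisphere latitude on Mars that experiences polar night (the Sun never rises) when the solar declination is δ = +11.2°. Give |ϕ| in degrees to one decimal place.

|ϕ| = 78.8°

Polar night requires cos h₀ = −tan ϕ tan δ ≥ 1, i.e. tan ϕ tan δ ≤ −1.
The boundary is |tan ϕ| · |tan δ| = 1, so |ϕ| = 90° − |δ| = 90° − 11.2° = 78.8° in the southern hemisphere.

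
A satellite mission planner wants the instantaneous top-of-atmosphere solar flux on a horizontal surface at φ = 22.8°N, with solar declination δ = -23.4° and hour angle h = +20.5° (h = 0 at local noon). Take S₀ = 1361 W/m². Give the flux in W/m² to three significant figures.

cos θ_z = sin φ sin δ + cos φ cos δ cos h = -0.153901 + 0.792466 = 0.638565.
Flux = S₀ · cos θ_z = 1361 × 0.638565 = 869.1 W/m².

869 W/m²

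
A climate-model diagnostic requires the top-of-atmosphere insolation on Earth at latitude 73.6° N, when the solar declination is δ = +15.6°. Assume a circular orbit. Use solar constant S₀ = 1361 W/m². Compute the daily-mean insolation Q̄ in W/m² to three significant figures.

cos H₀ = −tan(+73.6°) tan(+15.600°) = -0.9487, H₀ = 2.8198 rad.
Bracket: H₀ sin φ sin δ + cos φ cos δ sin H₀ = 2.8198×0.95931×0.26892 + 0.28234×0.96316×0.31631 = 0.727445 + 0.086017 = 0.813462.
Q̄ = (S₀/π) × [bracket] = (1361/π) × 0.813462 = 352.4 W/m².

Q̄ ≈ 352 W/m²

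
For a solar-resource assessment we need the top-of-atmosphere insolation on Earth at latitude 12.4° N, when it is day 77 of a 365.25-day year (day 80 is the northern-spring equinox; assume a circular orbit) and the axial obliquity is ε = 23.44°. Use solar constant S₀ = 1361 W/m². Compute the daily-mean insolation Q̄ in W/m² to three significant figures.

Solar longitude: λ_s = 360° × (77 − 80)/365.25 = -2.957°, i.e. -2.957° + 360° = 357.043°.
sin δ = sin 23.44° × sin 357.043° = -0.02052, so δ = -1.176°.
cos H₀ = −tan(+12.4°) tan(-1.176°) = 0.0045, H₀ = 1.5663 rad.
Bracket: H₀ sin φ sin δ + cos φ cos δ sin H₀ = 1.5663×0.21474×-0.02052 + 0.97667×0.99979×0.99999 = -0.006902 + 0.976455 = 0.969553.
Q̄ = (S₀/π) × [bracket] = (1361/π) × 0.969553 = 420.0 W/m².

Q̄ ≈ 420 W/m²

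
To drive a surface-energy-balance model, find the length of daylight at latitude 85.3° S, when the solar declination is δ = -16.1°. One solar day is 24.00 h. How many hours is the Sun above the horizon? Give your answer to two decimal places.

24.00 h

Sunrise equation: cos H₀ = −tan φ · tan δ = -3.5107 ≤ −1, so the Sun never sets (polar day) and H₀ = π.
Daylight = 2H₀/(2π) × 24.00 h = (3.1416/π) × 24.00 = 24.00 h.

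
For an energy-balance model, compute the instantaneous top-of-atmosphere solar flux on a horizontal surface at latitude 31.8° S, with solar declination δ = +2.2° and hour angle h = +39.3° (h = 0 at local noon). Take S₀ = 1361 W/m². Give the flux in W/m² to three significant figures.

cos θ_z = sin φ sin δ + cos φ cos δ cos h = -0.020229 + 0.657196 = 0.636967.
Flux = S₀ · cos θ_z = 1361 × 0.636967 = 866.9 W/m².

867 W/m²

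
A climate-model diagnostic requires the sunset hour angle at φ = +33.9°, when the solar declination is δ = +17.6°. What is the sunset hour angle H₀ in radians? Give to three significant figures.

cos H₀ = −tan φ · tan δ = −tan(+33.9°) × tan(+17.600°) = -0.2132, so H₀ = 1.7856 rad = 102.31°.

H₀ = 1.79 rad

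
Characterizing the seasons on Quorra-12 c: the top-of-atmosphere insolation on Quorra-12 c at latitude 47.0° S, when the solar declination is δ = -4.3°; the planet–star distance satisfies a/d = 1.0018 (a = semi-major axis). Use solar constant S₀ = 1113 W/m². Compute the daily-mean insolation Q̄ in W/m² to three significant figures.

Q̄ ≈ 273 W/m²

cos H₀ = −tan(-47.0°) tan(-4.300°) = -0.0806, H₀ = 1.6515 rad.
Bracket: H₀ sin φ sin δ + cos φ cos δ sin H₀ = 1.6515×-0.73135×-0.07498 + 0.68200×0.99719×0.99674 = 0.090563 + 0.677867 = 0.768430.
Inverse-square distance factor (a/d)² = 1.0018² = 1.003603.
Q̄ = (S₀/π) × 1.003603 × [bracket] = (1113/π) × 1.003603 × 0.768430 = 273.2 W/m².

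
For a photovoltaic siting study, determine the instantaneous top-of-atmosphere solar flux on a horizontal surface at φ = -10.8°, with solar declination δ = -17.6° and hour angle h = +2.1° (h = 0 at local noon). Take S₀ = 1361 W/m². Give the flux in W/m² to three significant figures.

1.35e+03 W/m²

cos θ_z = sin φ sin δ + cos φ cos δ cos h = 0.056658 + 0.935678 = 0.992336.
Flux = S₀ · cos θ_z = 1361 × 0.992336 = 1351 W/m².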